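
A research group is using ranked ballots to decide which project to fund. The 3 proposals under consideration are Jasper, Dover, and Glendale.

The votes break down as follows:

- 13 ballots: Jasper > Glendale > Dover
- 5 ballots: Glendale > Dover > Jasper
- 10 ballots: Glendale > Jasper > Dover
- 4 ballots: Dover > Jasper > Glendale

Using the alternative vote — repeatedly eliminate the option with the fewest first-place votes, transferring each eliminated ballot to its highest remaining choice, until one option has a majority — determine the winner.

Round 1: Glendale 15, Jasper 13, Dover 4. Dover has the fewest and is eliminated.
Round 2: Jasper 17, Glendale 15. Jasper has a majority.

Jasper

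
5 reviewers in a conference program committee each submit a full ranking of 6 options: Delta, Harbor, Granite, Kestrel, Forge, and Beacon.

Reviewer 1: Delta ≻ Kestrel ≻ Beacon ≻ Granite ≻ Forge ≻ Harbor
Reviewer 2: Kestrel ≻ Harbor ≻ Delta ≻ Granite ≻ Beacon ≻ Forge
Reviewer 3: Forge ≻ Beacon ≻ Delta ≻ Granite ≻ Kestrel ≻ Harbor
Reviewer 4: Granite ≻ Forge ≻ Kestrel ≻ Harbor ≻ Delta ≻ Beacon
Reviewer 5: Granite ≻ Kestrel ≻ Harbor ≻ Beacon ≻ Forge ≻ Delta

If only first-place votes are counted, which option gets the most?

Granite

First-place vote totals:
  Delta: 1
  Harbor: 0
  Granite: 2
  Kestrel: 1
  Forge: 1
  Beacon: 0
Granite has the most first-place votes.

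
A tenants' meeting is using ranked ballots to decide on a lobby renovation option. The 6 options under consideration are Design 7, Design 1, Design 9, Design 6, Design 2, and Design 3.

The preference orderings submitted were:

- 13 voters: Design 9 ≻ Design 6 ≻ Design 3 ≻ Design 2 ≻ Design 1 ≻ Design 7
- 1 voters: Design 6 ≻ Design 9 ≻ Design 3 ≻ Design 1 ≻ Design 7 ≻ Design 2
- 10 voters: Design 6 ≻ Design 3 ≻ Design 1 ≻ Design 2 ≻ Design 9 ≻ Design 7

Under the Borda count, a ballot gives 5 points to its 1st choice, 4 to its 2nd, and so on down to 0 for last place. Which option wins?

Borda scores:
  Design 7: 13·0 + 1 + 10·0 = 1
  Design 1: 13·1 + 2 + 10·3 = 45
  Design 9: 13·5 + 4 + 10·1 = 79
  Design 6: 13·4 + 5 + 10·5 = 107
  Design 2: 13·2 + 0 + 10·2 = 46
  Design 3: 13·3 + 3 + 10·4 = 82
Design 6 has the highest total.

Design 6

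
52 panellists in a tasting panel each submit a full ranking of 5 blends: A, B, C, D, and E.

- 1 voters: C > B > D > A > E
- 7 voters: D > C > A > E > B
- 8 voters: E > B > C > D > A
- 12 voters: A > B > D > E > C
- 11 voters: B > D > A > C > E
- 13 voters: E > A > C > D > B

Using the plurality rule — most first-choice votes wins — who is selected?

First-place vote totals:
  A: 12
  B: 11
  C: 1
  D: 7
  E: 21
E has the most first-place votes.

E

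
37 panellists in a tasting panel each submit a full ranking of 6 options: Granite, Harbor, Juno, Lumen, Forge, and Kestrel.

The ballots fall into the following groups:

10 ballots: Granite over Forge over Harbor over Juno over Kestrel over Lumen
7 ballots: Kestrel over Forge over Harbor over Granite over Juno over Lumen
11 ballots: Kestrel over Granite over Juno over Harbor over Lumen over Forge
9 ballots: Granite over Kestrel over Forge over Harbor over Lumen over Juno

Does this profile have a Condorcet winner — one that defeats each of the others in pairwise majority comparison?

Head-to-head results (37 voters total):
Granite vs Harbor: Granite wins 30–7.
Granite vs Juno: Granite wins 37–0.
Granite vs Lumen: Granite wins 37–0.
Granite vs Forge: Granite wins 30–7.
Granite vs Kestrel: Granite wins 19–18.
Harbor vs Juno: Harbor wins 26–11.
Harbor vs Lumen: Harbor wins 37–0.
Harbor vs Forge: Forge wins 26–11.
Harbor vs Kestrel: Kestrel wins 27–10.
Juno vs Lumen: Juno wins 28–9.
Juno vs Forge: Forge wins 26–11.
Juno vs Kestrel: Kestrel wins 27–10.
Lumen vs Forge: Forge wins 26–11.
Lumen vs Kestrel: Kestrel wins 37–0.
Forge vs Kestrel: Kestrel wins 27–10.
Granite beats each rival — Harbor (30–7), Juno (37–0), Lumen (37–0), Forge (30–7), Kestrel (19–18) — so Granite is the Condorcet winner.

Yes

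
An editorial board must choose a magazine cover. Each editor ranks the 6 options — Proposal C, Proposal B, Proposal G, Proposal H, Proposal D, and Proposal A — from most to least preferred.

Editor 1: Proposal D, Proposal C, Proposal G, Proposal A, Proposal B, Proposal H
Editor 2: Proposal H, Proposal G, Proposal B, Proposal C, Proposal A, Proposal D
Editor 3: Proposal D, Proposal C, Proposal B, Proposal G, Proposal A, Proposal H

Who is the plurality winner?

First-place vote totals:
  Proposal C: 0
  Proposal B: 0
  Proposal G: 0
  Proposal H: 1
  Proposal D: 2
  Proposal A: 0
Proposal D has the most first-place votes.

Proposal D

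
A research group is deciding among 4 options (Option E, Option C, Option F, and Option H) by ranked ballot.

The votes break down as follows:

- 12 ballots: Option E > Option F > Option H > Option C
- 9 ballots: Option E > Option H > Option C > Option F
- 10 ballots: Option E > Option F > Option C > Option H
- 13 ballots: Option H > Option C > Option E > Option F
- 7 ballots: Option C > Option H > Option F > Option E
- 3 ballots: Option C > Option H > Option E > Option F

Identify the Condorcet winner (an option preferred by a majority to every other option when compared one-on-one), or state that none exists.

Option E

Head-to-head results (54 voters total):
Option E vs Option C: Option E wins 31–23.
Option E vs Option F: Option E wins 47–7.
Option E vs Option H: Option E wins 31–23.
Option C vs Option F: Option C wins 32–22.
Option C vs Option H: Option H wins 34–20.
Option F vs Option H: Option H wins 32–22.
Option E beats each rival — Option C (31–23), Option F (47–7), Option H (31–23) — so Option E is the Condorcet winner.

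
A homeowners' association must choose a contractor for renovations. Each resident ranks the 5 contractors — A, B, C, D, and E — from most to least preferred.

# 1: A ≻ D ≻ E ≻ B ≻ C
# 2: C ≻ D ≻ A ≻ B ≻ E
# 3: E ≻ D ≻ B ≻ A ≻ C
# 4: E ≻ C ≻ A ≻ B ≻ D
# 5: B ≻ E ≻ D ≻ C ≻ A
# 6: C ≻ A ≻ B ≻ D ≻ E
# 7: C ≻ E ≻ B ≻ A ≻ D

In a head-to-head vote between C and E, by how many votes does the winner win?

Ballots ranking C above E: 3.
Ballots ranking E above C: 4.
E wins 4–3, a margin of 1.

1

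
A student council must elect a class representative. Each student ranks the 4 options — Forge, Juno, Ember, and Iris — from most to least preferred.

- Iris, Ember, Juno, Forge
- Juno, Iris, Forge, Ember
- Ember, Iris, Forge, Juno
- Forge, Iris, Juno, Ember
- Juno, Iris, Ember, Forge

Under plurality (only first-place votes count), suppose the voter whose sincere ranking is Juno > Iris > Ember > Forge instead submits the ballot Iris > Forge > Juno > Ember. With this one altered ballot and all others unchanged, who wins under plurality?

First-place totals with the altered ballot: Forge 1, Juno 1, Ember 1, Iris 2.
The switch changes the winner from Juno to Iris.

Iris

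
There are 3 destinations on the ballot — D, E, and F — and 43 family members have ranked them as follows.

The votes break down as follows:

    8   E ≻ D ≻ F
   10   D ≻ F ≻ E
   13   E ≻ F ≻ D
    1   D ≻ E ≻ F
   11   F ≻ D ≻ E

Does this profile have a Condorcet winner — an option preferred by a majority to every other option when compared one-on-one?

No

Head-to-head results (43 voters total):
D vs E: D wins 22–21.
D vs F: F wins 24–19.
E vs F: E wins 22–21.
No candidate beats all others: D beats E beats F beats D, a majority cycle.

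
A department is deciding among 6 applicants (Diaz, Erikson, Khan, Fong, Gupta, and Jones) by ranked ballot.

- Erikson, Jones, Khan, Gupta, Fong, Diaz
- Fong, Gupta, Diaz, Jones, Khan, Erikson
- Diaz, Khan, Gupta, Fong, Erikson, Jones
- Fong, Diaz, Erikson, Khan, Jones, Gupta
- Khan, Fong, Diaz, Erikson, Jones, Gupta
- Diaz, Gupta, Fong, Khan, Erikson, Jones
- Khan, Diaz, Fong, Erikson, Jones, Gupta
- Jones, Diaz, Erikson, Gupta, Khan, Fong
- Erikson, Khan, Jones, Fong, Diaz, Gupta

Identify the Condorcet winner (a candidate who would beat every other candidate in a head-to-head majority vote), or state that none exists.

Head-to-head results (9 voters total):
Diaz vs Erikson: Diaz wins 7–2.
Diaz vs Khan: Diaz wins 5–4.
Diaz vs Fong: Fong wins 5–4.
Diaz vs Gupta: Diaz wins 7–2.
Diaz vs Jones: Diaz wins 6–3.
Erikson vs Khan: Khan wins 5–4.
Erikson vs Fong: Fong wins 6–3.
Erikson vs Gupta: Erikson wins 6–3.
Erikson vs Jones: Erikson wins 7–2.
Khan vs Fong: Khan wins 6–3.
Khan vs Gupta: Khan wins 6–3.
Khan vs Jones: Khan wins 6–3.
Fong vs Gupta: Fong wins 5–4.
Fong vs Jones: Fong wins 6–3.
Gupta vs Jones: Jones wins 6–3.
No candidate beats all others: Diaz beats Khan beats Fong beats Diaz, a majority cycle.

None — there is no Condorcet winner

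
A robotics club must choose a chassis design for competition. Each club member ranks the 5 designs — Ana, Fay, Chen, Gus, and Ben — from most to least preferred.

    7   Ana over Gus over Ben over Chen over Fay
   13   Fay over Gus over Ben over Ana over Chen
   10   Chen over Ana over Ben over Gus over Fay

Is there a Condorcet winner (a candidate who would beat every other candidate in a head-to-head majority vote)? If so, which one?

Head-to-head results (30 voters total):
Ana vs Fay: Ana wins 17–13.
Ana vs Chen: Ana wins 20–10.
Ana vs Gus: Ana wins 17–13.
Ana vs Ben: Ana wins 17–13.
Fay vs Chen: Chen wins 17–13.
Fay vs Gus: Gus wins 17–13.
Fay vs Ben: Ben wins 17–13.
Chen vs Gus: Gus wins 20–10.
Chen vs Ben: Ben wins 20–10.
Gus vs Ben: Gus wins 20–10.
Ana beats each rival — Fay (17–13), Chen (20–10), Gus (17–13), Ben (17–13) — so Ana is the Condorcet winner.

Ana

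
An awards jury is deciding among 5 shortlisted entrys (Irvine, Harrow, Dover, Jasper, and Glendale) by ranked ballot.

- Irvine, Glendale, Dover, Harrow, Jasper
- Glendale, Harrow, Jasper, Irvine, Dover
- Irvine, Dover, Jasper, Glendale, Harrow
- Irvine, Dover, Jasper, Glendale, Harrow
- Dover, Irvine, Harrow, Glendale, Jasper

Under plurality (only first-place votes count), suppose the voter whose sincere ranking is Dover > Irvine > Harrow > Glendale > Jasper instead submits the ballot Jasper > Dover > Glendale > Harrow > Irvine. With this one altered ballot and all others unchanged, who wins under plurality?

First-place totals with the altered ballot: Irvine 3, Harrow 0, Dover 0, Jasper 1, Glendale 1.
The winner is unchanged: still Irvine.

Irvine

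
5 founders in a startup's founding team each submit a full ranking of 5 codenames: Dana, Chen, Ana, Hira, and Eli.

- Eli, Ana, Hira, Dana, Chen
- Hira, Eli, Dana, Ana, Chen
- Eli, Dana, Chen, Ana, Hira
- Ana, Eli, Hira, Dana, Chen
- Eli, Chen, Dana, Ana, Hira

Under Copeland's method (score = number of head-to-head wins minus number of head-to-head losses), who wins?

Eli

Pairwise results:
  Dana vs Chen: Dana wins 4–1.
  Dana vs Ana: Dana wins 3–2.
  Dana vs Hira: Hira wins 3–2.
  Dana vs Eli: Eli wins 5–0.
  Chen vs Ana: Ana wins 3–2.
  Chen vs Hira: Hira wins 3–2.
  Chen vs Eli: Eli wins 5–0.
  Ana vs Hira: Ana wins 4–1.
  Ana vs Eli: Eli wins 4–1.
  Hira vs Eli: Eli wins 4–1.
Copeland scores (wins − losses):
  Dana: 2 − 2 = 0
  Chen: 0 − 4 = -4
  Ana: 2 − 2 = 0
  Hira: 2 − 2 = 0
  Eli: 4 − 0 = 4
Eli has the best Copeland score.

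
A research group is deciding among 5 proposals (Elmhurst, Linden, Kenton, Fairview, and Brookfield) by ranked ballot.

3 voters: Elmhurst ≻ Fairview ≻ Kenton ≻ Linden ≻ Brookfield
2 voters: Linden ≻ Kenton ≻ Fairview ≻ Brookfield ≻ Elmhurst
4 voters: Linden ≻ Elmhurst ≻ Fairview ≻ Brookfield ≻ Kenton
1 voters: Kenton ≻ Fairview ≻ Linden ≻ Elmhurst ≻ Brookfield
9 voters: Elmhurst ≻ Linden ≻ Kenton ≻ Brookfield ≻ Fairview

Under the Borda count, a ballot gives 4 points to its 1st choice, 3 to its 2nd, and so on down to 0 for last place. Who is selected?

Borda scores:
  Elmhurst: 3·4 + 2·0 + 4·3 + 1 + 9·4 = 61
  Linden: 3·1 + 2·4 + 4·4 + 2 + 9·3 = 56
  Kenton: 3·2 + 2·3 + 4·0 + 4 + 9·2 = 34
  Fairview: 3·3 + 2·2 + 4·2 + 3 + 9·0 = 24
  Brookfield: 3·0 + 2·1 + 4·1 + 0 + 9·1 = 15
Elmhurst has the highest total.

Elmhurst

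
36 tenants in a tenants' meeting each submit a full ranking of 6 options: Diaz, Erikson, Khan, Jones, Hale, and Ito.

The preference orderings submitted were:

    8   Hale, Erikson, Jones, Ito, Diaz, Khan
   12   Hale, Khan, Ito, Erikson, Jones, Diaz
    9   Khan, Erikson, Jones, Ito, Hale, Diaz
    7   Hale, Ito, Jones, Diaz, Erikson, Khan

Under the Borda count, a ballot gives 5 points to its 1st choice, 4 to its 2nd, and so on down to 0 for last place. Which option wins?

Hale

Borda scores:
  Diaz: 8·1 + 12·0 + 9·0 + 7·2 = 22
  Erikson: 8·4 + 12·2 + 9·4 + 7·1 = 99
  Khan: 8·0 + 12·4 + 9·5 + 7·0 = 93
  Jones: 8·3 + 12·1 + 9·3 + 7·3 = 84
  Hale: 8·5 + 12·5 + 9·1 + 7·5 = 144
  Ito: 8·2 + 12·3 + 9·2 + 7·4 = 98
Hale has the highest total.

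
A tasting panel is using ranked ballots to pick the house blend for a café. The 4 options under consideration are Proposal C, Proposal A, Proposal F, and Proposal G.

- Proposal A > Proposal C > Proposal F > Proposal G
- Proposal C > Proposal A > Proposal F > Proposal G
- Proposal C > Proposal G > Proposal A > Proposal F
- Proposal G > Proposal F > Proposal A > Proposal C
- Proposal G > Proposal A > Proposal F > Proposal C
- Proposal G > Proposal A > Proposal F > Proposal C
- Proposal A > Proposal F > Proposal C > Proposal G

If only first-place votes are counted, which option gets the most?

First-place vote totals:
  Proposal C: 2
  Proposal A: 2
  Proposal F: 0
  Proposal G: 3
Proposal G has the most first-place votes.

Proposal G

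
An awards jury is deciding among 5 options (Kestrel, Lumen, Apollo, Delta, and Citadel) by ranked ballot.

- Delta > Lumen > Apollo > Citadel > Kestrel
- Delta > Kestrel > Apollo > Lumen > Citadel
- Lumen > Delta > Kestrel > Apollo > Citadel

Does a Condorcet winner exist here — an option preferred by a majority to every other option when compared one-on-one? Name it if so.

Head-to-head results (3 voters total):
Kestrel vs Lumen: Lumen wins 2–1.
Kestrel vs Apollo: Kestrel wins 2–1.
Kestrel vs Delta: Delta wins 3–0.
Kestrel vs Citadel: Kestrel wins 2–1.
Lumen vs Apollo: Lumen wins 2–1.
Lumen vs Delta: Delta wins 2–1.
Lumen vs Citadel: Lumen wins 3–0.
Apollo vs Delta: Delta wins 3–0.
Apollo vs Citadel: Apollo wins 3–0.
Delta vs Citadel: Delta wins 3–0.
Delta beats each rival — Kestrel (3–0), Lumen (2–1), Apollo (3–0), Citadel (3–0) — so Delta is the Condorcet winner.

Delta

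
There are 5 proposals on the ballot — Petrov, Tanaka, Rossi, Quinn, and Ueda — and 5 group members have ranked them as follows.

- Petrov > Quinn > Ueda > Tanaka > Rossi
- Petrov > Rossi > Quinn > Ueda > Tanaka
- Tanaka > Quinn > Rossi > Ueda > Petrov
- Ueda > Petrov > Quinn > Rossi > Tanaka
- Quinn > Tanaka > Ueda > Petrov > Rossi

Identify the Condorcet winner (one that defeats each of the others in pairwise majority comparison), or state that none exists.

No Condorcet winner

Head-to-head results (5 voters total):
Petrov vs Tanaka: Petrov wins 3–2.
Petrov vs Rossi: Petrov wins 4–1.
Petrov vs Quinn: Petrov wins 3–2.
Petrov vs Ueda: Ueda wins 3–2.
Tanaka vs Rossi: Tanaka wins 3–2.
Tanaka vs Quinn: Quinn wins 4–1.
Tanaka vs Ueda: Ueda wins 3–2.
Rossi vs Quinn: Quinn wins 4–1.
Rossi vs Ueda: Ueda wins 3–2.
Quinn vs Ueda: Quinn wins 4–1.
No candidate beats all others: Petrov beats Quinn beats Ueda beats Petrov, a majority cycle.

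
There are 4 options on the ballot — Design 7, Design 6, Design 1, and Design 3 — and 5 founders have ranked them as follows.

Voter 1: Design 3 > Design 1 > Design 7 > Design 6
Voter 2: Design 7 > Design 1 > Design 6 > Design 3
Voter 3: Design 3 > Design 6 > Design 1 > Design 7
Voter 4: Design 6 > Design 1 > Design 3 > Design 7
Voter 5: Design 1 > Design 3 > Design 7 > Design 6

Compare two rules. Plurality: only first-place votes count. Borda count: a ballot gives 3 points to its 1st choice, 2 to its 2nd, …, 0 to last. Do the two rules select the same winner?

No

Plurality first-place counts: Design 7 1, Design 6 1, Design 1 1, Design 3 2 → Design 3.
Borda totals: Design 7 5, Design 6 6, Design 1 10, Design 3 9 → Design 1.
The two rules disagree: plurality picks Design 3, Borda picks Design 1.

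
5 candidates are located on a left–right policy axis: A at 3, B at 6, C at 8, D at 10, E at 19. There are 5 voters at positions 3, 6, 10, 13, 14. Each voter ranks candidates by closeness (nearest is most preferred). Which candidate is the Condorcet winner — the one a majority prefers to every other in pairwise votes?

D

With single-peaked preferences on a line, the Condorcet winner is the candidate closest to the median voter.
The median voter (position 10) is closest to D at 10.
Check: D vs C — voters closer to D: 3 of 5.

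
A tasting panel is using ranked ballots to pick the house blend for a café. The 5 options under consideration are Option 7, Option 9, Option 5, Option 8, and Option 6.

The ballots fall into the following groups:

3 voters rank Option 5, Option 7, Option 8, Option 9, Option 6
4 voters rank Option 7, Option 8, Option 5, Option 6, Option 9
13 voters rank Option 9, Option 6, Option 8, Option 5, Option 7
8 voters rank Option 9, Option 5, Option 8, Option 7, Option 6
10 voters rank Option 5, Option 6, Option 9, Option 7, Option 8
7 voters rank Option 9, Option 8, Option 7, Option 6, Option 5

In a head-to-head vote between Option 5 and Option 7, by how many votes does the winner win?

23

Ballots ranking Option 5 above Option 7: 3+13+8+10 = 34.
Ballots ranking Option 7 above Option 5: 4+7 = 11.
Option 5 wins 34–11, a margin of 23.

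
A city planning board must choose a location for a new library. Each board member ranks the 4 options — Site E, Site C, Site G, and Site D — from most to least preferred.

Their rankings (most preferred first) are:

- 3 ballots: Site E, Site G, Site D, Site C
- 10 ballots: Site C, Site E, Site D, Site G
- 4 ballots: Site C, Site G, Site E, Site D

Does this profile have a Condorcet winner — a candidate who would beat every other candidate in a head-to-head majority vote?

Yes

Head-to-head results (17 voters total):
Site E vs Site C: Site C wins 14–3.
Site E vs Site G: Site E wins 13–4.
Site E vs Site D: Site E wins 17–0.
Site C vs Site G: Site C wins 14–3.
Site C vs Site D: Site C wins 14–3.
Site G vs Site D: Site D wins 10–7.
Site C beats each rival — Site E (14–3), Site G (14–3), Site D (14–3) — so Site C is the Condorcet winner.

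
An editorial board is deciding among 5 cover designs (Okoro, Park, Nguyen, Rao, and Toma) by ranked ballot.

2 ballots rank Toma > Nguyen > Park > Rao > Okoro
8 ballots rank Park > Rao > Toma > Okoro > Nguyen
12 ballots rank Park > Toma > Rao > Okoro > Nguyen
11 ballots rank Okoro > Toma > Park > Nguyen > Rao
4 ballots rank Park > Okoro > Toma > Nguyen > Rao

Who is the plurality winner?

Park

First-place vote totals:
  Okoro: 11
  Park: 24
  Nguyen: 0
  Rao: 0
  Toma: 2
Park has the most first-place votes.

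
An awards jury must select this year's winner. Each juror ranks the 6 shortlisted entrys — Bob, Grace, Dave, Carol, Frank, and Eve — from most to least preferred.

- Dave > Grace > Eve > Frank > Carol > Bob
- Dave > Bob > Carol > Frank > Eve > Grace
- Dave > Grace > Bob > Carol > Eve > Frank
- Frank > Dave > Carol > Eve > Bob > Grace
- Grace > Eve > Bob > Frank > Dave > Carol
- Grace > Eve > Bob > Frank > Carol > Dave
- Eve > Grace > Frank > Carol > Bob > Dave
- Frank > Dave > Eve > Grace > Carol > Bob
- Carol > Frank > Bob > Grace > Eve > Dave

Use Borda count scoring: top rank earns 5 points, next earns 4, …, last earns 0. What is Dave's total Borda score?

Borda scores:
  Bob: 0 + 4 + 3 + 1 + 3 + 3 + 1 + 0 + 3 = 18
  Grace: 4 + 0 + 4 + 0 + 5 + 5 + 4 + 2 + 2 = 26
  Dave: 5 + 5 + 5 + 4 + 1 + 0 + 0 + 4 + 0 = 24
  Carol: 1 + 3 + 2 + 3 + 0 + 1 + 2 + 1 + 5 = 18
  Frank: 2 + 2 + 0 + 5 + 2 + 2 + 3 + 5 + 4 = 25
  Eve: 3 + 1 + 1 + 2 + 4 + 4 + 5 + 3 + 1 = 24

24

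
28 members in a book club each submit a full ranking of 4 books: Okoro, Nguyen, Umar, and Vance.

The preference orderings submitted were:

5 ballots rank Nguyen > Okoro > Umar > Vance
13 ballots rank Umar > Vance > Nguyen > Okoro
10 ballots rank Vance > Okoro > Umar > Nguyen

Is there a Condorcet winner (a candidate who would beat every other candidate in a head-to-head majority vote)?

No

Head-to-head results (28 voters total):
Okoro vs Nguyen: Nguyen wins 18–10.
Okoro vs Umar: Okoro wins 15–13.
Okoro vs Vance: Vance wins 23–5.
Nguyen vs Umar: Umar wins 23–5.
Nguyen vs Vance: Vance wins 23–5.
Umar vs Vance: Umar wins 18–10.
No candidate beats all others: Okoro beats Umar beats Nguyen beats Okoro, a majority cycle.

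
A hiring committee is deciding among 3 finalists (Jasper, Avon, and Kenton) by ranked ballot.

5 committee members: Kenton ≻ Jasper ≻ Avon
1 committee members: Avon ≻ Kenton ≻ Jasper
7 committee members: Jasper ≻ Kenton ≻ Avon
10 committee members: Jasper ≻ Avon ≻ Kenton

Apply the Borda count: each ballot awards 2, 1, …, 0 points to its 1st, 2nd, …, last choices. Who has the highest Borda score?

Jasper

Borda scores:
  Jasper: 5·1 + 0 + 7·2 + 10·2 = 39
  Avon: 5·0 + 2 + 7·0 + 10·1 = 12
  Kenton: 5·2 + 1 + 7·1 + 10·0 = 18
Jasper has the highest total.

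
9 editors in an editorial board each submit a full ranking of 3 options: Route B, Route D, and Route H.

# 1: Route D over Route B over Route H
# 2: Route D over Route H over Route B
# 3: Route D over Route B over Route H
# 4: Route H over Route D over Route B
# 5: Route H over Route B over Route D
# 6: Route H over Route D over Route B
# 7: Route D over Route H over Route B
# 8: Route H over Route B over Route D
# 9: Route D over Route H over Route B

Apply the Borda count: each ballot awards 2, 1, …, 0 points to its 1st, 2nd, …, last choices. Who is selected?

Borda scores:
  Route B: 1 + 0 + 1 + 0 + 1 + 0 + 0 + 1 + 0 = 4
  Route D: 2 + 2 + 2 + 1 + 0 + 1 + 2 + 0 + 2 = 12
  Route H: 0 + 1 + 0 + 2 + 2 + 2 + 1 + 2 + 1 = 11
Route D has the highest total.

Route D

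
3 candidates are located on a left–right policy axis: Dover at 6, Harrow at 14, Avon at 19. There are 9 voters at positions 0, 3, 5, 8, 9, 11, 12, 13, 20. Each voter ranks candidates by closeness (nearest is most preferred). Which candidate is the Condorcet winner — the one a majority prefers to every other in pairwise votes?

Dover

With single-peaked preferences on a line, the Condorcet winner is the candidate closest to the median voter.
The median voter (position 9) is closest to Dover at 6.
Check: Dover vs Avon — voters closer to Dover: 7 of 9.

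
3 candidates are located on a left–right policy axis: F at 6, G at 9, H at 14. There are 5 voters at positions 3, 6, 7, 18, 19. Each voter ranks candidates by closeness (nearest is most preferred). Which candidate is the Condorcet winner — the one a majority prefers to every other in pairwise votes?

F

With single-peaked preferences on a line, the Condorcet winner is the candidate closest to the median voter.
The median voter (position 7) is closest to F at 6.
Check: F vs H — voters closer to F: 3 of 5.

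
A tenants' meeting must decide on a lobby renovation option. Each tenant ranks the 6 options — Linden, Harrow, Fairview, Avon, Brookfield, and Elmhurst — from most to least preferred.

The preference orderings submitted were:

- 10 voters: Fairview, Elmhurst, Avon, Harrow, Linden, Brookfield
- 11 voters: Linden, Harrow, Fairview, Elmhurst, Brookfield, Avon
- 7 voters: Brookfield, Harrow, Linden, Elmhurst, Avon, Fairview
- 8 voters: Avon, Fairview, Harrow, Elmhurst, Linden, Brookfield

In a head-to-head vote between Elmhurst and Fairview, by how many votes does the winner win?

Ballots ranking Elmhurst above Fairview: 7.
Ballots ranking Fairview above Elmhurst: 10+11+8 = 29.
Fairview wins 29–7, a margin of 22.

22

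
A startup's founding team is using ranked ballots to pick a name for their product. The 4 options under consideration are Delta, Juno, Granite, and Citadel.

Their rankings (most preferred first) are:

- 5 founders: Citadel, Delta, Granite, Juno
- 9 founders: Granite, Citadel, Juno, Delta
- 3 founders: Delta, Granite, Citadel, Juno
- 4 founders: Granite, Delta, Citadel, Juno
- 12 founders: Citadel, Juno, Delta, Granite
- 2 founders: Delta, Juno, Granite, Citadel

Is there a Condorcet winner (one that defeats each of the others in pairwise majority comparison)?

No

Head-to-head results (35 voters total):
Delta vs Juno: Juno wins 21–14.
Delta vs Granite: Delta wins 22–13.
Delta vs Citadel: Citadel wins 26–9.
Juno vs Granite: Granite wins 21–14.
Juno vs Citadel: Citadel wins 33–2.
Granite vs Citadel: Granite wins 18–17.
No candidate beats all others: Delta beats Granite beats Juno beats Delta, a majority cycle.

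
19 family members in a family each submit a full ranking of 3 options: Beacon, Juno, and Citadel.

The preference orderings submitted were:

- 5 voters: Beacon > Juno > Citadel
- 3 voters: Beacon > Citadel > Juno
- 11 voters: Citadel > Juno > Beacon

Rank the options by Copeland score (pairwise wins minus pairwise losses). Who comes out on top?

Citadel

Pairwise results:
  Beacon vs Juno: Juno wins 11–8.
  Beacon vs Citadel: Citadel wins 11–8.
  Juno vs Citadel: Citadel wins 14–5.
Copeland scores (wins − losses):
  Beacon: 0 − 2 = -2
  Juno: 1 − 1 = 0
  Citadel: 2 − 0 = 2
Citadel has the best Copeland score.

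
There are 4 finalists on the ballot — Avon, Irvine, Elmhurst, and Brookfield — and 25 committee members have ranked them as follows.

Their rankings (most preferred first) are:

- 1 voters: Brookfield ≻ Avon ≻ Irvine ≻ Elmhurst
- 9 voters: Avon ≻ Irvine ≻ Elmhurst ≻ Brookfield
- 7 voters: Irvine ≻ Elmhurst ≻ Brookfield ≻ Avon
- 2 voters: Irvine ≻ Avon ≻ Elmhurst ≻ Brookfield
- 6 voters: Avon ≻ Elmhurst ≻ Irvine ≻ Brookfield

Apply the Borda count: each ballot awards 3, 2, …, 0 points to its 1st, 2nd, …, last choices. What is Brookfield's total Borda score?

Borda scores:
  Avon: 2 + 9·3 + 7·0 + 2·2 + 6·3 = 51
  Irvine: 1 + 9·2 + 7·3 + 2·3 + 6·1 = 52
  Elmhurst: 0 + 9·1 + 7·2 + 2·1 + 6·2 = 37
  Brookfield: 3 + 9·0 + 7·1 + 2·0 + 6·0 = 10

10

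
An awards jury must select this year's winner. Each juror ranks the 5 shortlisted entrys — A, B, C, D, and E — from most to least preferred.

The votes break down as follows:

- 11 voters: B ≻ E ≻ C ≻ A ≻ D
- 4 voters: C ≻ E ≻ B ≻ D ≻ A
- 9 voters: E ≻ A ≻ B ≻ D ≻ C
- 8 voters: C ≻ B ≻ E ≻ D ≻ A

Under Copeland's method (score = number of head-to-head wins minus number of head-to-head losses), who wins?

Pairwise results:
  A vs B: B wins 23–9.
  A vs C: C wins 23–9.
  A vs D: A wins 20–12.
  A vs E: E wins 32–0.
  B vs C: B wins 20–12.
  B vs D: B wins 32–0.
  B vs E: B wins 19–13.
  C vs D: C wins 23–9.
  C vs E: E wins 20–12.
  D vs E: E wins 32–0.
Copeland scores (wins − losses):
  A: 1 − 3 = -2
  B: 4 − 0 = 4
  C: 2 − 2 = 0
  D: 0 − 4 = -4
  E: 3 − 1 = 2
B has the best Copeland score.

B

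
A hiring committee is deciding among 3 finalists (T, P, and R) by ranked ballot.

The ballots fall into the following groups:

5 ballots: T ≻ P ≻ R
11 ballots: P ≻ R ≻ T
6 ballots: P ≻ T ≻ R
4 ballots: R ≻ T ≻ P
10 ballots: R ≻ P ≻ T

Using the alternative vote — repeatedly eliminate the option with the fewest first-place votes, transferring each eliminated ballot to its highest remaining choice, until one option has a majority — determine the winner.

Round 1: P 17, R 14, T 5. T has the fewest and is eliminated.
Round 2: P 22, R 14. P has a majority.

P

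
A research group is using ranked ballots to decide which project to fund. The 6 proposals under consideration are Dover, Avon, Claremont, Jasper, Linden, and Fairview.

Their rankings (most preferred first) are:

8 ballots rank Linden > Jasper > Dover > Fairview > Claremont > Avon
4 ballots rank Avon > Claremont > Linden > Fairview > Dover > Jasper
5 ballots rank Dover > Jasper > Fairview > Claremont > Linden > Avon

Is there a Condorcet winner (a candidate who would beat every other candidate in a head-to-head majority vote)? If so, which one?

There is no Condorcet winner

Head-to-head results (17 voters total):
Dover vs Avon: Dover wins 13–4.
Dover vs Claremont: Dover wins 13–4.
Dover vs Jasper: Dover wins 9–8.
Dover vs Linden: Linden wins 12–5.
Dover vs Fairview: Dover wins 13–4.
Avon vs Claremont: Claremont wins 13–4.
Avon vs Jasper: Jasper wins 13–4.
Avon vs Linden: Linden wins 13–4.
Avon vs Fairview: Fairview wins 13–4.
Claremont vs Jasper: Jasper wins 13–4.
Claremont vs Linden: Claremont wins 9–8.
Claremont vs Fairview: Fairview wins 13–4.
Jasper vs Linden: Linden wins 12–5.
Jasper vs Fairview: Jasper wins 13–4.
Linden vs Fairview: Linden wins 12–5.
No candidate beats all others: Dover beats Claremont beats Linden beats Dover, a majority cycle.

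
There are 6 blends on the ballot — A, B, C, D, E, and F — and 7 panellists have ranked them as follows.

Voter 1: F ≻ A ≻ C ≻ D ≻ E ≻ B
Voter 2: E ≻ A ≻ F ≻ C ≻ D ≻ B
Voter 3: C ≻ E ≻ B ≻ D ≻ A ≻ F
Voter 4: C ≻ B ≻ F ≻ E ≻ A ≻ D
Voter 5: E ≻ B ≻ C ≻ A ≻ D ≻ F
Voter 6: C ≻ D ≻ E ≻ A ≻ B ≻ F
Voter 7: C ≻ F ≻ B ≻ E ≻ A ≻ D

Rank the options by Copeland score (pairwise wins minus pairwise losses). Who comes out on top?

C

Pairwise results:
  A vs B: B wins 4–3.
  A vs C: C wins 5–2.
  A vs D: A wins 5–2.
  A vs E: E wins 6–1.
  A vs F: A wins 4–3.
  B vs C: C wins 6–1.
  B vs D: B wins 4–3.
  B vs E: E wins 5–2.
  B vs F: B wins 4–3.
  C vs D: C wins 7–0.
  C vs E: C wins 5–2.
  C vs F: C wins 5–2.
  D vs E: E wins 5–2.
  D vs F: F wins 4–3.
  E vs F: E wins 4–3.
Copeland scores (wins − losses):
  A: 2 − 3 = -1
  B: 3 − 2 = 1
  C: 5 − 0 = 5
  D: 0 − 5 = -5
  E: 4 − 1 = 3
  F: 1 − 4 = -3
C has the best Copeland score.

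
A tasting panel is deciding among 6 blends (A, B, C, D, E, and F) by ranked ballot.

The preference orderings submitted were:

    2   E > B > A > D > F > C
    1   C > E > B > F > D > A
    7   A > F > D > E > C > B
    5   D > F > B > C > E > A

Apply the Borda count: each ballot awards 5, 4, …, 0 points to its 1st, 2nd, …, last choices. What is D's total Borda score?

51

Borda scores:
  A: 2·3 + 0 + 7·5 + 5·0 = 41
  B: 2·4 + 3 + 7·0 + 5·3 = 26
  C: 2·0 + 5 + 7·1 + 5·2 = 22
  D: 2·2 + 1 + 7·3 + 5·5 = 51
  E: 2·5 + 4 + 7·2 + 5·1 = 33
  F: 2·1 + 2 + 7·4 + 5·4 = 52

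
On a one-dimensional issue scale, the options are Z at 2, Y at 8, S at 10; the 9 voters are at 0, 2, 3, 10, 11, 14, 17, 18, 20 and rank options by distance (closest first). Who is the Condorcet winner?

With single-peaked preferences on a line, the Condorcet winner is the candidate closest to the median voter.
The median voter (position 11) is closest to S at 10.
Check: S vs Z — voters closer to S: 6 of 9.

S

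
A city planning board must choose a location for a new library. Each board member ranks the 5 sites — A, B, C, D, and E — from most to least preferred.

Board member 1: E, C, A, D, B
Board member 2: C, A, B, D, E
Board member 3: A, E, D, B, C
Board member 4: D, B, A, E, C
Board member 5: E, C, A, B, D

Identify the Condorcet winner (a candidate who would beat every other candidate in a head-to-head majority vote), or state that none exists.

Head-to-head results (5 voters total):
A vs B: A wins 4–1.
A vs C: C wins 3–2.
A vs D: A wins 4–1.
A vs E: A wins 3–2.
B vs C: C wins 3–2.
B vs D: D wins 3–2.
B vs E: E wins 3–2.
C vs D: C wins 3–2.
C vs E: E wins 4–1.
D vs E: E wins 3–2.
No candidate beats all others: A beats E beats C beats A, a majority cycle.

There is no Condorcet winner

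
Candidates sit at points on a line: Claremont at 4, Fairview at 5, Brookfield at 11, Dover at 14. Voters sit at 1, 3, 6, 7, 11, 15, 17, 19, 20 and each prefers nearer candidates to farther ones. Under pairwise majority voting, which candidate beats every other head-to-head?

Brookfield

With single-peaked preferences on a line, the Condorcet winner is the candidate closest to the median voter.
The median voter (position 11) is closest to Brookfield at 11.
Check: Brookfield vs Dover — voters closer to Brookfield: 5 of 9.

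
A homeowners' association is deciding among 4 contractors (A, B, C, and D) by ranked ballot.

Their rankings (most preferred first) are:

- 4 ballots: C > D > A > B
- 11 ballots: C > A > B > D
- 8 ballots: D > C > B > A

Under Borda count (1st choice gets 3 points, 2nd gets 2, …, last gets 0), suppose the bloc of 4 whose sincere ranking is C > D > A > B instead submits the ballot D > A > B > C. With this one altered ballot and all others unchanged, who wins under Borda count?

C

Borda totals with the altered ballot: A 30, B 23, C 49, D 36.
The winner is unchanged: still C.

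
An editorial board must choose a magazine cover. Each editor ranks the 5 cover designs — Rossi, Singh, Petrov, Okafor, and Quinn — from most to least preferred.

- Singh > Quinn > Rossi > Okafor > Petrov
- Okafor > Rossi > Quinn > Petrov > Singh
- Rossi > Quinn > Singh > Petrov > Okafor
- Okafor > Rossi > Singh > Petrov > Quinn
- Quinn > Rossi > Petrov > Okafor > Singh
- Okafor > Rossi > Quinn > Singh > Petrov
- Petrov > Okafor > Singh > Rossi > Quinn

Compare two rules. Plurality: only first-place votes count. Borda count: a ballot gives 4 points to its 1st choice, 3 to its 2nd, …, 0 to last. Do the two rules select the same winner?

Plurality first-place counts: Rossi 1, Singh 1, Petrov 1, Okafor 3, Quinn 1 → Okafor.
Borda totals: Rossi 19, Singh 11, Petrov 9, Okafor 17, Quinn 14 → Rossi.
The two rules disagree: plurality picks Okafor, Borda picks Rossi.

No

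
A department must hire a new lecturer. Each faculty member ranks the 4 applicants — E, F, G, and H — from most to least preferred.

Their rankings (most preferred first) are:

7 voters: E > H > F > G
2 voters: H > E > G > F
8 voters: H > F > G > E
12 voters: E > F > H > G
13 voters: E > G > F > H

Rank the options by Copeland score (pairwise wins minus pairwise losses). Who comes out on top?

E

Pairwise results:
  E vs F: E wins 34–8.
  E vs G: E wins 34–8.
  E vs H: E wins 32–10.
  F vs G: F wins 27–15.
  F vs H: F wins 25–17.
  G vs H: H wins 29–13.
Copeland scores (wins − losses):
  E: 3 − 0 = 3
  F: 2 − 1 = 1
  G: 0 − 3 = -3
  H: 1 − 2 = -1
E has the best Copeland score.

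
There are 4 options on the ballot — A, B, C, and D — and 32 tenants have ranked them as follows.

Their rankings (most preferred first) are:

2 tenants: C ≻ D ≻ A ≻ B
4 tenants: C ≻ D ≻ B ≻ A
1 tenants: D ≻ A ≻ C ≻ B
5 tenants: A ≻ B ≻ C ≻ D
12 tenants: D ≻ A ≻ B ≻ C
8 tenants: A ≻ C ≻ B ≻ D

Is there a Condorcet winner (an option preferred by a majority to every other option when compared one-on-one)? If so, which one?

None — there is no Condorcet winner

Head-to-head results (32 voters total):
A vs B: A wins 28–4.
A vs C: A wins 26–6.
A vs D: D wins 19–13.
B vs C: B wins 17–15.
B vs D: D wins 19–13.
C vs D: C wins 19–13.
No candidate beats all others: A beats C beats D beats A, a majority cycle.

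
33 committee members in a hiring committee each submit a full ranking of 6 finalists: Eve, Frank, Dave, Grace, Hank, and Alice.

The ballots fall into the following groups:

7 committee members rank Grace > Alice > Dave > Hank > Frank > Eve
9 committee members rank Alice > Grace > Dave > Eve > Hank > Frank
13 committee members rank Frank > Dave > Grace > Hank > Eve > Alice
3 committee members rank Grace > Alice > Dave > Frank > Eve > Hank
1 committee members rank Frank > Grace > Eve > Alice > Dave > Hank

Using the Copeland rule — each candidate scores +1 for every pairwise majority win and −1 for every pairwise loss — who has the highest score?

Pairwise results:
  Eve vs Frank: Frank wins 24–9.
  Eve vs Dave: Dave wins 32–1.
  Eve vs Grace: Grace wins 33–0.
  Eve vs Hank: Hank wins 20–13.
  Eve vs Alice: Alice wins 19–14.
  Frank vs Dave: Dave wins 19–14.
  Frank vs Grace: Grace wins 19–14.
  Frank vs Hank: Frank wins 17–16.
  Frank vs Alice: Alice wins 19–14.
  Dave vs Grace: Grace wins 20–13.
  Dave vs Hank: Dave wins 33–0.
  Dave vs Alice: Alice wins 20–13.
  Grace vs Hank: Grace wins 33–0.
  Grace vs Alice: Grace wins 24–9.
  Hank vs Alice: Alice wins 20–13.
Copeland scores (wins − losses):
  Eve: 0 − 5 = -5
  Frank: 2 − 3 = -1
  Dave: 3 − 2 = 1
  Grace: 5 − 0 = 5
  Hank: 1 − 4 = -3
  Alice: 4 − 1 = 3
Grace has the best Copeland score.

Grace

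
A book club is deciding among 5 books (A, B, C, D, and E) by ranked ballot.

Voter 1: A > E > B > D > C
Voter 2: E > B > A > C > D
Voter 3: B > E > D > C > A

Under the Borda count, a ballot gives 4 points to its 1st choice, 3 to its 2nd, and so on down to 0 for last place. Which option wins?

E

Borda scores:
  A: 4 + 2 + 0 = 6
  B: 2 + 3 + 4 = 9
  C: 0 + 1 + 1 = 2
  D: 1 + 0 + 2 = 3
  E: 3 + 4 + 3 = 10
E has the highest total.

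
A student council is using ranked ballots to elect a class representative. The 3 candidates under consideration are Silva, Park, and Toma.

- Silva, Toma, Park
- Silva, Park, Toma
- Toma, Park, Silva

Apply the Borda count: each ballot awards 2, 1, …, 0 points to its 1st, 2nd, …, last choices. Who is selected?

Borda scores:
  Silva: 2 + 2 + 0 = 4
  Park: 0 + 1 + 1 = 2
  Toma: 1 + 0 + 2 = 3
Silva has the highest total.

Silva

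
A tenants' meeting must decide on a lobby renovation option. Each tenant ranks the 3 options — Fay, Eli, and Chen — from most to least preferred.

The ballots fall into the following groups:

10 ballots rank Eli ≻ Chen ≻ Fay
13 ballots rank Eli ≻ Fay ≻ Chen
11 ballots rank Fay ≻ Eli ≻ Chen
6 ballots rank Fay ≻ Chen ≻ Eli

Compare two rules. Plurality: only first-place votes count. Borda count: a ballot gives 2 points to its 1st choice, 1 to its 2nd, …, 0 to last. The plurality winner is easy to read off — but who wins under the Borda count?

Eli

Plurality first-place counts: Fay 17, Eli 23, Chen 0 → Eli.
Borda totals: Fay 47, Eli 57, Chen 16 → Eli.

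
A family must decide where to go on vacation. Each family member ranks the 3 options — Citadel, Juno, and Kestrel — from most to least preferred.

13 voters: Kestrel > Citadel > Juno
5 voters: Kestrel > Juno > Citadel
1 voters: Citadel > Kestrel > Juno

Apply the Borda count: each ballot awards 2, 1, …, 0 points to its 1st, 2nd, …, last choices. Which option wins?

Borda scores:
  Citadel: 13·1 + 5·0 + 2 = 15
  Juno: 13·0 + 5·1 + 0 = 5
  Kestrel: 13·2 + 5·2 + 1 = 37
Kestrel has the highest total.

Kestrel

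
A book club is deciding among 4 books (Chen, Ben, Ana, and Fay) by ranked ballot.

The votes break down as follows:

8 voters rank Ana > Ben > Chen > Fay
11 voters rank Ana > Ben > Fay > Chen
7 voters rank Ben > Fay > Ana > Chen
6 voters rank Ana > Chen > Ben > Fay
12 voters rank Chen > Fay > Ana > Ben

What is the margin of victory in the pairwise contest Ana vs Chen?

Ballots ranking Ana above Chen: 8+11+7+6 = 32.
Ballots ranking Chen above Ana: 12.
Ana wins 32–12, a margin of 20.

20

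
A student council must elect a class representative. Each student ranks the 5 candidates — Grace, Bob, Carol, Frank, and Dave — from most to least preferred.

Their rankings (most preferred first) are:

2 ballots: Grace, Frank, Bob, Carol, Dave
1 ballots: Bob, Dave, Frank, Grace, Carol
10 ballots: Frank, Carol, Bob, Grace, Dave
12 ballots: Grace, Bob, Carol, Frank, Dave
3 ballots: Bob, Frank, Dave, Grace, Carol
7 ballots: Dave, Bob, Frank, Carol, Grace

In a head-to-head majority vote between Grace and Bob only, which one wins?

Bob

Ballots ranking Grace above Bob: 2+12 = 14.
Ballots ranking Bob above Grace: 1+10+3+7 = 21.
Bob wins the head-to-head, 21–14.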